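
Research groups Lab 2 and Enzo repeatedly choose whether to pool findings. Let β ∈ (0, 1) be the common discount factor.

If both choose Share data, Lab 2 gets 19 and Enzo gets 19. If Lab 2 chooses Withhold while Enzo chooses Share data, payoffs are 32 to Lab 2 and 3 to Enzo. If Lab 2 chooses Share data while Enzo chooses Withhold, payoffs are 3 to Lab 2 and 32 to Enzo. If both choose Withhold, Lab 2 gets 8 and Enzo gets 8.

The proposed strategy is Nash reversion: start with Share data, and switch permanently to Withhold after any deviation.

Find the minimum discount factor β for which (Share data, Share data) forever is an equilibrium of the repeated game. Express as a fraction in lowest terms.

Cooperation forever yields 19 each period: 19/(1−β).
Deviating yields 32 once, then 8 forever: 32 + 8β/(1−β).
No profitable deviation requires 19/(1−β) ≥ 32 + 8β/(1−β).
Multiplying by (1−β): 19 ≥ 32(1−β) + 8β = 32 − 24β.
So 24β ≥ 13, i.e. β ≥ 13/24.

13/24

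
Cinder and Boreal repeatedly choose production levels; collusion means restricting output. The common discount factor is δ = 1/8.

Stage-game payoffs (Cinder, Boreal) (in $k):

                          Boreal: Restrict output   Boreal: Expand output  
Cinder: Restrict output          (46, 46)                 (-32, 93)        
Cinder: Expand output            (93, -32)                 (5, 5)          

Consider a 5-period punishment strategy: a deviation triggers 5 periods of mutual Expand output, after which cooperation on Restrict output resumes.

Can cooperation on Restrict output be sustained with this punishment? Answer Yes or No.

No

IC: δ+…+δ^5 ≥ (93−46)/(46−5) = 47/41.
At δ = 1/8: partial sum = 0.1429 < 1.1463. Cooperation not sustainable.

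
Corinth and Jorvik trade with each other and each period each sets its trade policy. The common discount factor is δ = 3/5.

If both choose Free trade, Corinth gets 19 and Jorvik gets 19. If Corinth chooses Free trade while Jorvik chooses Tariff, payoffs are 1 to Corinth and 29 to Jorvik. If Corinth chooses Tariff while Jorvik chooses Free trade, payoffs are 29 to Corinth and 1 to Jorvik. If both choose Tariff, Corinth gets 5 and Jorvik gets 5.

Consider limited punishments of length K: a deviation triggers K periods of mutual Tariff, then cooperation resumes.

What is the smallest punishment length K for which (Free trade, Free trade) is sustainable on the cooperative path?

No profitable deviation requires (19−5)(δ+…+δ^K) ≥ 29−19, i.e. δ+…+δ^K ≥ 5/7 ≈ 0.7143.
With δ = 3/5, the partial sums are K=1: 0.6000, K=2: 0.9600.
K = 2 is the first length at which the sum reaches 0.7143.

2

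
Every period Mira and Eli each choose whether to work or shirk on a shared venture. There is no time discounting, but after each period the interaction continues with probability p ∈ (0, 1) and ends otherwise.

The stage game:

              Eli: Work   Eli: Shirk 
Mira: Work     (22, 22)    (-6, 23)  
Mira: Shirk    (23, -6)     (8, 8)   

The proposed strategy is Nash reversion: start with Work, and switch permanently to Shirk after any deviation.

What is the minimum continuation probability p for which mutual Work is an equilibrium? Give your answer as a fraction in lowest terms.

Expected cooperation value is 22 + p·22 + p²·22 + … = 22/(1−p); deviation gives 23 + p·8/(1−p).
22 ≥ 23(1−p) + 8p ⇒ 15p ≥ 1 ⇒ p ≥ 1/15.

1/15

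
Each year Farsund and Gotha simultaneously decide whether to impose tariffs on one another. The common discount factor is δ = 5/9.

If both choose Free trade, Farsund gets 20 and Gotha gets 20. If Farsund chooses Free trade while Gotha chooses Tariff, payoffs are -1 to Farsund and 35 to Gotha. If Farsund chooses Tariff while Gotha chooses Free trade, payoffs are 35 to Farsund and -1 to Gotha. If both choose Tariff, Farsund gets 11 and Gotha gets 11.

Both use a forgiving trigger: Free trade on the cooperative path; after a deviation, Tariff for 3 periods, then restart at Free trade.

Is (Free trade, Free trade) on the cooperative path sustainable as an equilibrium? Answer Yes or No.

Comparing payoff streams over the 4 periods until play realigns: cooperate → 20(1+δ+…+δ^3); deviate → 35 + 11(δ+…+δ^3).
Cooperation is sustained iff (20−11)(δ+…+δ^3) ≥ 35−20.
δ+…+δ^3 = 5/9·(1−(5/9)^3)/(1−5/9) = 1.0357, and (35−20)/(20−11) = 1.6667.
1.0357 < 1.6667, so cooperation is not sustainable.

No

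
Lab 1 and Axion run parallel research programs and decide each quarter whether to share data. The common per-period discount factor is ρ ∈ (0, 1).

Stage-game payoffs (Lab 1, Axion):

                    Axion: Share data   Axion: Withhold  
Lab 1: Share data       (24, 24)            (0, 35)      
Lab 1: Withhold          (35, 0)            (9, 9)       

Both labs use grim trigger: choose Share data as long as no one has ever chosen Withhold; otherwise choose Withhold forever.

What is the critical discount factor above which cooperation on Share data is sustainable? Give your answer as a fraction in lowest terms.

Cooperation forever yields 24 each period: 24/(1−ρ).
Deviating yields 35 once, then 9 forever: 35 + 9ρ/(1−ρ).
No profitable deviation requires 24/(1−ρ) ≥ 35 + 9ρ/(1−ρ).
Multiplying by (1−ρ): 24 ≥ 35(1−ρ) + 9ρ = 35 − 26ρ.
So 26ρ ≥ 11, i.e. ρ ≥ 11/26.

11/26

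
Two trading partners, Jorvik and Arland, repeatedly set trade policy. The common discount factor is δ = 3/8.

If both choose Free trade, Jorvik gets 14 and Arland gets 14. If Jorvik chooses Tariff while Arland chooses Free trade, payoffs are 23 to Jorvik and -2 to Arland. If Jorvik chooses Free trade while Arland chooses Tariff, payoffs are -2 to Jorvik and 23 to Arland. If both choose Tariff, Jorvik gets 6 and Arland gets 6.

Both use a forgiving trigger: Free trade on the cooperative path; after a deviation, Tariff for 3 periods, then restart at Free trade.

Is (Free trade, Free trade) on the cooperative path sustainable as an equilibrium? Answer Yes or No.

No

Comparing payoff streams over the 4 periods until play realigns: cooperate → 14(1+δ+…+δ^3); deviate → 23 + 6(δ+…+δ^3).
Cooperation is sustained iff (14−6)(δ+…+δ^3) ≥ 23−14.
δ+…+δ^3 = 3/8·(1−(3/8)^3)/(1−3/8) = 0.5684, and (23−14)/(14−6) = 1.1250.
0.5684 < 1.1250, so cooperation is not sustainable.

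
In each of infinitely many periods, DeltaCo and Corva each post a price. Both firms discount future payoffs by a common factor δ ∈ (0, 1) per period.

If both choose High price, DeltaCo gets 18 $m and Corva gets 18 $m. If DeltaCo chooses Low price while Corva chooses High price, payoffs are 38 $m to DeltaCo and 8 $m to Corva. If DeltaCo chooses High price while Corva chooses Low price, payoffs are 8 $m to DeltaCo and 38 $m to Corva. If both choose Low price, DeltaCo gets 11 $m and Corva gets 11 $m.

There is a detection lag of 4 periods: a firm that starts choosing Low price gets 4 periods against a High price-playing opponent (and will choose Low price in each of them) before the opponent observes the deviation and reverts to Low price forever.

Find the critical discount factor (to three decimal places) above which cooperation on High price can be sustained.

0.928

The best deviation is to choose Low price for all 4 undetected periods, earning 38 each, then 11 forever once detected.
Deviation value: 38(1−δ^4)/(1−δ) + 11δ^4/(1−δ); cooperation value: 18/(1−δ).
IC: 18 ≥ 38(1−δ^4) + 11δ^4 = 38 − 27δ^4.
So δ^4 ≥ 20/27, giving δ ≥ (20/27)^(1/4) ≈ 0.928.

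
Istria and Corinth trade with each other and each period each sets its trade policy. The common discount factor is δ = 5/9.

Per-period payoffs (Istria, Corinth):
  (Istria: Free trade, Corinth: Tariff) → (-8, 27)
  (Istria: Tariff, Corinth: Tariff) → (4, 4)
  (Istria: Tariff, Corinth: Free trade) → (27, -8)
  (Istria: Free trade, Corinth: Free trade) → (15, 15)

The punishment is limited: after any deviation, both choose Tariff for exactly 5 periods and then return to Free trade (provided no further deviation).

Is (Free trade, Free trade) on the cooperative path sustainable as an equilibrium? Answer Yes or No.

Comparing payoff streams over the 6 periods until play realigns: cooperate → 15(1+δ+…+δ^5); deviate → 27 + 4(δ+…+δ^5).
Cooperation is sustained iff (15−4)(δ+…+δ^5) ≥ 27−15.
δ+…+δ^5 = 5/9·(1−(5/9)^5)/(1−5/9) = 1.1838, and (27−15)/(15−4) = 1.0909.
1.1838 ≥ 1.0909, so cooperation is sustainable.

Yes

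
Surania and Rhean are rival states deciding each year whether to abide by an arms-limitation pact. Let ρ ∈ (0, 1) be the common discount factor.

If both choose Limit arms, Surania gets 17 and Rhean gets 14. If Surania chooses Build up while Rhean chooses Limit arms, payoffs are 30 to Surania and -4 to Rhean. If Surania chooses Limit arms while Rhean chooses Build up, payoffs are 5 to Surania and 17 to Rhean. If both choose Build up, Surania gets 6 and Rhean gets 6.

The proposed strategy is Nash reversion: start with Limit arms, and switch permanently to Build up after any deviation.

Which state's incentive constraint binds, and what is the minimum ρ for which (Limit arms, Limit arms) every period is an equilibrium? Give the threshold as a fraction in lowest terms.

For Surania: deviation gain 30−17 = 13, per-period punishment loss 17−6 = 11. IC gives ρ ≥ 13/24.
For Rhean: gain 3, loss 8 per period, so ρ ≥ 3/11.
The tighter constraint is Surania's, so cooperation needs ρ ≥ 13/24.

Surania; ρ ≥ 13/24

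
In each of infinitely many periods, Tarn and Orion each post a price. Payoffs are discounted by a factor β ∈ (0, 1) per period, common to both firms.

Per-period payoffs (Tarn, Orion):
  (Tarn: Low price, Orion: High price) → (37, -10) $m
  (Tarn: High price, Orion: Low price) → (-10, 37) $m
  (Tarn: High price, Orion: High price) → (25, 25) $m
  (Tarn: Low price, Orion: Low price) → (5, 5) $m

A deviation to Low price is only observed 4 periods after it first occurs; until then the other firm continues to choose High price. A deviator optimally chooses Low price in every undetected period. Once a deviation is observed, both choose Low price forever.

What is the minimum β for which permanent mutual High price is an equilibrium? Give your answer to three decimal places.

0.783

Deviating for the 4 undetected periods gains 37−25 = 12 per period over cooperation, then loses 25−5 = 20 per period forever once punishment starts.
Gain: 12(1 + β + … + β^3); loss: 20·β^4/(1−β).
No profitable deviation ⇔ 12(1−β^4) ≤ 20·β^4, i.e. β^4 ≥ 12/(12+20) = 3/8.
Hence β ≥ (3/8)^(1/4) ≈ 0.783.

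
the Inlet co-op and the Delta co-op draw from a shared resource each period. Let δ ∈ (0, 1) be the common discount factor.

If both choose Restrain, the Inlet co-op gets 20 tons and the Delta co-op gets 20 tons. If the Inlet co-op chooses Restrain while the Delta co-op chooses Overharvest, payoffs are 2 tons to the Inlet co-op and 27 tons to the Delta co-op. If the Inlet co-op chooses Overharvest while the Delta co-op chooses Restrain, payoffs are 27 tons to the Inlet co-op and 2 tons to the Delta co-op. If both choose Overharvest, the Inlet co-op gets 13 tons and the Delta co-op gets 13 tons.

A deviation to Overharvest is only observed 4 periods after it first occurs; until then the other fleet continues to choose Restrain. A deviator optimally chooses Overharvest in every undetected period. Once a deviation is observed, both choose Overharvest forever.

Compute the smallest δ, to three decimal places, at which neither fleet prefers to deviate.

A deviator earns 27 for 4 periods, then 13 forever; cooperating earns 20 forever. Multiplying the IC by (1−δ):
20 ≥ 27(1−δ^4) + 13δ^4, so 14·δ^4 ≥ 7 and δ^4 ≥ 1/2.
δ ≥ (1/2)^(1/4) ≈ 0.841.

0.841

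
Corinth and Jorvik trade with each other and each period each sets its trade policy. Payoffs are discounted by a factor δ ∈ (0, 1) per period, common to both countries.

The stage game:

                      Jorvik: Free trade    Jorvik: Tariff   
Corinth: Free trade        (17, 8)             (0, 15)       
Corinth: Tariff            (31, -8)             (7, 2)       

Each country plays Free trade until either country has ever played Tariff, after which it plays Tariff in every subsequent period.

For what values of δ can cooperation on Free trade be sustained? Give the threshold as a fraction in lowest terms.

Corinth's threshold: (31−17)/(31−7) = 7/12.
Jorvik's threshold: (15−8)/(15−2) = 7/13.
7/12 > 7/13, so Corinth binds and δ* = 7/12.

7/12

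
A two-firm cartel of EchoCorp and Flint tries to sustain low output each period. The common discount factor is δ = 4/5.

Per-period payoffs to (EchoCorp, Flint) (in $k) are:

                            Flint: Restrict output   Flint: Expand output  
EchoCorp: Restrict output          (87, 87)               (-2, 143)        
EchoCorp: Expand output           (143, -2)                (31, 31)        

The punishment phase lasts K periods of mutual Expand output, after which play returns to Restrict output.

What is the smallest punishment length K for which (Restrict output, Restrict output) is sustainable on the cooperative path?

Need Σ_{k=1}^{K} δ^k ≥ (143−87)/(87−31) = 1.0000 at δ = 4/5.
At K = 1 the sum is 0.8000 < 1.0000; at K = 2 it is 1.4400 ≥ 1.0000.
So the minimum punishment length is K = 2.

2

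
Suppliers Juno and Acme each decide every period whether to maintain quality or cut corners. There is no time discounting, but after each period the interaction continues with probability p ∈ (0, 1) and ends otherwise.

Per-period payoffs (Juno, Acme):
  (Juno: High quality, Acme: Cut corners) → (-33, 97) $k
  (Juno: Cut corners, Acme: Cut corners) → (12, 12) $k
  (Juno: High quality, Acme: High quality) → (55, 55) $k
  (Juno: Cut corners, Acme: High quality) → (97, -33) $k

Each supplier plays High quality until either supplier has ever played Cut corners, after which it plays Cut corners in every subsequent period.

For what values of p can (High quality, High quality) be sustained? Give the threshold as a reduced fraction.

Expected cooperation value is 55 + p·55 + p²·55 + … = 55/(1−p); deviation gives 97 + p·12/(1−p).
55 ≥ 97(1−p) + 12p ⇒ 85p ≥ 42 ⇒ p ≥ 42/85.

42/85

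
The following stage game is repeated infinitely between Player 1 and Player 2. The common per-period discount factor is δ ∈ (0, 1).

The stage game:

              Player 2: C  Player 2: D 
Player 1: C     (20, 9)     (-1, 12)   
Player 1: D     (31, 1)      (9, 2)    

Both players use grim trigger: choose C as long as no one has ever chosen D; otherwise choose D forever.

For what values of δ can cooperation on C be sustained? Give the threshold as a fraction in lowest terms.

For Player 1: deviation gain 31−20 = 11, per-period punishment loss 20−9 = 11. IC gives δ ≥ 11/22 = 1/2.
For Player 2: gain 3, loss 7 per period, so δ ≥ 3/10.
The tighter constraint is Player 1's, so cooperation needs δ ≥ 1/2.

1/2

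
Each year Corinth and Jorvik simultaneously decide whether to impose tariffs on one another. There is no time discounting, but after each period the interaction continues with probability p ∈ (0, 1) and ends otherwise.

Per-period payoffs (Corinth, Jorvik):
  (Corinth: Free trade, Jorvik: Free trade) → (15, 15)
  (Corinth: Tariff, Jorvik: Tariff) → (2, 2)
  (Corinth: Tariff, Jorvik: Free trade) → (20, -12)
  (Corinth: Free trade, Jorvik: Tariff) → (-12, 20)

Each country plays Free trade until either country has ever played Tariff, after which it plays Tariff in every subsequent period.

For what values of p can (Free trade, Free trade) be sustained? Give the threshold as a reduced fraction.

5/18

With no time discounting, the continuation probability p plays the role of the discount factor.
Grim-trigger IC: 15/(1−p) ≥ 20 + 2p/(1−p) ⇒ p ≥ (20−15)/(20−2) = 5/18.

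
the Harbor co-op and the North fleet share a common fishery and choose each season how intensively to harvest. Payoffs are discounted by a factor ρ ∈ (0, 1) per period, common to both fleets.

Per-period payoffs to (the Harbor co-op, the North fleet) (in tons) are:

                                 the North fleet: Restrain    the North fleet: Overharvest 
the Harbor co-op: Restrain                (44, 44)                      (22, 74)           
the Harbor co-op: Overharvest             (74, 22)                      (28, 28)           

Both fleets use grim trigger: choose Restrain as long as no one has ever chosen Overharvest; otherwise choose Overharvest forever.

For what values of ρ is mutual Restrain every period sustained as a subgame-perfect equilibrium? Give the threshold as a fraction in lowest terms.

One-period gain from deviating is 74 − 44 = 30. The loss is 44 − 28 = 16 in every subsequent period, with present value 16·ρ/(1−ρ).
Deviation is unprofitable when 16·ρ/(1−ρ) ≥ 30, i.e. ρ/(1−ρ) ≥ 15/8.
Equivalently ρ ≥ 30/(30+16) = 15/23.

15/23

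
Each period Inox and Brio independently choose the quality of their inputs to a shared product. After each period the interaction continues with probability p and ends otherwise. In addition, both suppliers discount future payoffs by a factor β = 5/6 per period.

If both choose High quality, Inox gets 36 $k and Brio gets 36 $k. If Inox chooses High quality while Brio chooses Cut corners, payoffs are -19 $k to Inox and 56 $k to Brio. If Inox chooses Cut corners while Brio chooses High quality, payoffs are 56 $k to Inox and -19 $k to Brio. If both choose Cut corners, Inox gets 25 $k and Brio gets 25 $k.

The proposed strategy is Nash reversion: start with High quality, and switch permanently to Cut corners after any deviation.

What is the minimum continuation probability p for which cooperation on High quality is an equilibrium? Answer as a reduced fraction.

24/31

Expected continuation weight on next period's payoff is β·p = 5/6·p, which plays the role of the discount factor.
Cooperation requires 5/6·p ≥ (56−36)/(56−25) = 20/31, hence p ≥ 24/31.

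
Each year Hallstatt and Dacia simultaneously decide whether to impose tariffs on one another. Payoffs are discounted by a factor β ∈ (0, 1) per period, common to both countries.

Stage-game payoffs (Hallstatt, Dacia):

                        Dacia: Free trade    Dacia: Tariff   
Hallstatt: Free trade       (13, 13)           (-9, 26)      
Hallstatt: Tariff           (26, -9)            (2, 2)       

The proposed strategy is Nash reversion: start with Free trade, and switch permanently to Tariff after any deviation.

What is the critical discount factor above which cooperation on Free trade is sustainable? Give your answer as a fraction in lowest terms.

13/24

13/(1−β) ≥ 26 + 2β/(1−β)
13 ≥ 26 − 24β
β ≥ 13/24.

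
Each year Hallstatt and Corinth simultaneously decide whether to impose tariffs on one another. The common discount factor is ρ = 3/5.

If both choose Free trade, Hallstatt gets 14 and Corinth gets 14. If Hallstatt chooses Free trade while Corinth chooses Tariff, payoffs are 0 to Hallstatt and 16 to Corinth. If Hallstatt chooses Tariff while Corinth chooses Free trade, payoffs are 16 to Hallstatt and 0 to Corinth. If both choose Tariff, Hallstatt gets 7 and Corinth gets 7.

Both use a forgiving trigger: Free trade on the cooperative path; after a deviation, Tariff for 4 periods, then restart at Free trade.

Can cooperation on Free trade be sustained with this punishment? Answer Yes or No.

A one-shot deviation gives 16 now, then 7 for 4 periods, then back to 14.
Gain from deviating: (16−14) today; loss: (14−7) in each of the next 4 periods.
No-deviation condition: (14−7)(ρ+…+ρ^4) ≥ 16−14, i.e. ρ+…+ρ^4 ≥ 2/7.
At ρ = 3/5: ρ+…+ρ^4 = 1.3056 ≥ 0.2857.
So cooperation is sustainable.

Yes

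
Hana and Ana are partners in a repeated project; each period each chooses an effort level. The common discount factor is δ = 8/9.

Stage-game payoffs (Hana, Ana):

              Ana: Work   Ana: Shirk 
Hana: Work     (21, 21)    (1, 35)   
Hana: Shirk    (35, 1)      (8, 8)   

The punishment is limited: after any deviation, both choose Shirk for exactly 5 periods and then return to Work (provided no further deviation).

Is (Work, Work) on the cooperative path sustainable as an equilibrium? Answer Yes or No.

A one-shot deviation gives 35 now, then 8 for 5 periods, then back to 21.
Gain from deviating: (35−21) today; loss: (21−8) in each of the next 5 periods.
No-deviation condition: (21−8)(δ+…+δ^5) ≥ 35−21, i.e. δ+…+δ^5 ≥ 14/13.
At δ = 8/9: δ+…+δ^5 = 3.5606 ≥ 1.0769.
So cooperation is sustainable.

Yes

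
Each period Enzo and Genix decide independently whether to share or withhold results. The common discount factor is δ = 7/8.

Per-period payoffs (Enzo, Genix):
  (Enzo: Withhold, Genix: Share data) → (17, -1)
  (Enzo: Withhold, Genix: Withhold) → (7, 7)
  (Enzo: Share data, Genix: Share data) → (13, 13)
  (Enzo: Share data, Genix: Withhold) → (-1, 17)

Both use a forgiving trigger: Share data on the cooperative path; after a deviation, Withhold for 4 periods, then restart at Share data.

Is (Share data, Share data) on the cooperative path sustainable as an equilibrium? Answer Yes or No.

Yes

A one-shot deviation gives 17 now, then 7 for 4 periods, then back to 13.
Gain from deviating: (17−13) today; loss: (13−7) in each of the next 4 periods.
No-deviation condition: (13−7)(δ+…+δ^4) ≥ 17−13, i.e. δ+…+δ^4 ≥ 2/3.
At δ = 7/8: δ+…+δ^4 = 2.8967 ≥ 0.6667.
So cooperation is sustainable.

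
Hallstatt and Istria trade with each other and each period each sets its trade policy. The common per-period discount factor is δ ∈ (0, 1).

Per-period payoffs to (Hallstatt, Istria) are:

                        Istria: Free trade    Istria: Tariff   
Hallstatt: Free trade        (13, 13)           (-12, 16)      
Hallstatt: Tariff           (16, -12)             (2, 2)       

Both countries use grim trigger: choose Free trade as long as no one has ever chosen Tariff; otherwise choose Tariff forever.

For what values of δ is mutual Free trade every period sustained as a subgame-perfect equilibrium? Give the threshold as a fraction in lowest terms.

Under grim trigger the critical discount factor is (T−C)/(T−P) with T = 16, C = 13, P = 2.
δ* = (16−13)/(16−2) = 3/14.

3/14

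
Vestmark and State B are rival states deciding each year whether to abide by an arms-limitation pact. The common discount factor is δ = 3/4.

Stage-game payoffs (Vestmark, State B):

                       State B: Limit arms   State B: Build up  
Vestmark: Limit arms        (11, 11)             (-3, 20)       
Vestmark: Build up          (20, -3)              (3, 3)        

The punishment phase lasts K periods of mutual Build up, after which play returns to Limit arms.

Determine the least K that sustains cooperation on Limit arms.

No profitable deviation requires (11−3)(δ+…+δ^K) ≥ 20−11, i.e. δ+…+δ^K ≥ 9/8 ≈ 1.1250.
With δ = 3/4, the partial sums are K=1: 0.7500, K=2: 1.3125.
K = 2 is the first length at which the sum reaches 1.1250.

2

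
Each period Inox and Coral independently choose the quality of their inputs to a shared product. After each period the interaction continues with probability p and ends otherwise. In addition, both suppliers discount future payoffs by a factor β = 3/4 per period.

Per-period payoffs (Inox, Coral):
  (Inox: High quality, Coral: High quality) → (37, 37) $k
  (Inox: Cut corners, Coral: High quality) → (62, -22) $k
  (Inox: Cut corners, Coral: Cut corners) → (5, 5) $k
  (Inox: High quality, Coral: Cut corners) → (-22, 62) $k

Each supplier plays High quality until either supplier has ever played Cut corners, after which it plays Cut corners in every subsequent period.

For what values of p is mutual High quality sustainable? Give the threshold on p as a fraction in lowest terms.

100/171

Expected continuation weight on next period's payoff is β·p = 3/4·p, which plays the role of the discount factor.
Cooperation requires 3/4·p ≥ (62−37)/(62−5) = 25/57, hence p ≥ 100/171.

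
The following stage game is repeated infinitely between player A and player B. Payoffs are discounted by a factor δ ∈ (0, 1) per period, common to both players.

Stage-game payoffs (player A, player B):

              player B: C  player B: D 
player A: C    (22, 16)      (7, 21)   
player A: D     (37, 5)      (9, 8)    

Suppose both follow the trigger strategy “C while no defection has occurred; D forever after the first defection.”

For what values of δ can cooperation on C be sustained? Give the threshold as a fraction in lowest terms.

15/28

For player A: deviation gain 37−22 = 15, per-period punishment loss 22−9 = 13. IC gives δ ≥ 15/28.
For player B: gain 5, loss 8 per period, so δ ≥ 5/13.
The tighter constraint is player A's, so cooperation needs δ ≥ 15/28.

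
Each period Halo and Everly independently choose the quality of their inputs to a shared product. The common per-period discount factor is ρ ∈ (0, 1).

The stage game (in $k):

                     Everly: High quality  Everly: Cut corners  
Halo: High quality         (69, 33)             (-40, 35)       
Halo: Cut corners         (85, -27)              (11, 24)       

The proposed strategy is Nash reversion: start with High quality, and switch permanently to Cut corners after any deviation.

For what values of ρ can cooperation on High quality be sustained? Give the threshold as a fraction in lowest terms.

Halo's threshold: (85−69)/(85−11) = 8/37.
Everly's threshold: (35−33)/(35−24) = 2/11.
8/37 > 2/11, so Halo binds and ρ* = 8/37.

8/37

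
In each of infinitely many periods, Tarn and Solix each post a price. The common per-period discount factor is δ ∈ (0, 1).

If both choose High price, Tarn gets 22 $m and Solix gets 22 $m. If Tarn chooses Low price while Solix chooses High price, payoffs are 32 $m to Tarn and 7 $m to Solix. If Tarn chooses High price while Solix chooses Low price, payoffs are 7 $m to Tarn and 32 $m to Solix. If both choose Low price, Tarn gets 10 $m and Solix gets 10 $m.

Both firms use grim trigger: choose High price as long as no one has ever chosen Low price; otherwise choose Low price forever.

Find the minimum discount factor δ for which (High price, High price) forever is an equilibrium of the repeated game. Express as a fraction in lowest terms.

5/11

One-period gain from deviating is 32 − 22 = 10. The loss is 22 − 10 = 12 in every subsequent period, with present value 12·δ/(1−δ).
Deviation is unprofitable when 12·δ/(1−δ) ≥ 10, i.e. δ/(1−δ) ≥ 5/6.
Equivalently δ ≥ 10/(10+12) = 5/11.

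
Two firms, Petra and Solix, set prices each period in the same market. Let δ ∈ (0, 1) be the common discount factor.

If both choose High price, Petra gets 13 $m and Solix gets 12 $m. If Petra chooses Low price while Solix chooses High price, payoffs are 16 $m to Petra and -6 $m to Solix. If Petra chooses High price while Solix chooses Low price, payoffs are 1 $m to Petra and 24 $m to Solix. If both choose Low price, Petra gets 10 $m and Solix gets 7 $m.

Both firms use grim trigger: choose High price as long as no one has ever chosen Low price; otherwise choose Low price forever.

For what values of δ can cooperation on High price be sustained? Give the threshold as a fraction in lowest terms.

Petra: cooperation gives 13 each period; deviation gives 16 once then 10 forever.
  13/(1−δ) ≥ 16 + 10δ/(1−δ) ⇒ δ ≥ 3/6 = 1/2.
Solix: cooperation gives 12 each period; deviation gives 24 once then 7 forever.
  δ ≥ 12/17.
Both must hold, so the binding constraint is Solix's: δ ≥ 12/17.

12/17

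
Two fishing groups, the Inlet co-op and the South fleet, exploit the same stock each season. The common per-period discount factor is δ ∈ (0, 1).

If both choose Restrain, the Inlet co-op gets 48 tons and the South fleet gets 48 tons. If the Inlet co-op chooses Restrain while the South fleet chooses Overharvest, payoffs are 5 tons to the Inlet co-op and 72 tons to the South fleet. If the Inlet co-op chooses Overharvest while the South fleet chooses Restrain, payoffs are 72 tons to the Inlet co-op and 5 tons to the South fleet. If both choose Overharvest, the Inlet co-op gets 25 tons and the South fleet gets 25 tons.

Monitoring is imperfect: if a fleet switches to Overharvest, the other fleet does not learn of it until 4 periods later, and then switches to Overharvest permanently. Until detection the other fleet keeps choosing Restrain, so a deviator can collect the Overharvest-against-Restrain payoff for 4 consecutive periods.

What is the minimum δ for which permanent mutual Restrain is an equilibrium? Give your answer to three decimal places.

A deviator earns 72 for 4 periods, then 25 forever; cooperating earns 48 forever. Multiplying the IC by (1−δ):
48 ≥ 72(1−δ^4) + 25δ^4, so 47·δ^4 ≥ 24 and δ^4 ≥ 24/47.
δ ≥ (24/47)^(1/4) ≈ 0.845.

0.845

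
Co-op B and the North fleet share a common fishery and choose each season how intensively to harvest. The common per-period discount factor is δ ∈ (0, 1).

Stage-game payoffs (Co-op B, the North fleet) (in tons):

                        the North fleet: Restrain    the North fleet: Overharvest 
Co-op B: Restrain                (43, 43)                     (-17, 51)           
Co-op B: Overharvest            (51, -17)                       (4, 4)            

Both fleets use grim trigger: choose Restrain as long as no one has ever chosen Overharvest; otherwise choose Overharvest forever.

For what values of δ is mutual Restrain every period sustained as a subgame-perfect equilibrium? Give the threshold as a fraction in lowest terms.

8/47

Under grim trigger the critical discount factor is (T−C)/(T−P) with T = 51, C = 43, P = 4.
δ* = (51−43)/(51−4) = 8/47.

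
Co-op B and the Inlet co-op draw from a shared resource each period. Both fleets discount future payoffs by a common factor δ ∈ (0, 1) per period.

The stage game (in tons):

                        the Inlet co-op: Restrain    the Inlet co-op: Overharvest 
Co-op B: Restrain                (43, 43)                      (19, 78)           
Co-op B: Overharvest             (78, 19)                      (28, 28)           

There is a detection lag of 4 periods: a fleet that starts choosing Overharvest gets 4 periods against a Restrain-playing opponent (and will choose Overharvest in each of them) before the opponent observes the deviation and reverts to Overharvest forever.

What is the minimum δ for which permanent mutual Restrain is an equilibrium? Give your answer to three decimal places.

0.915

Deviating for the 4 undetected periods gains 78−43 = 35 per period over cooperation, then loses 43−28 = 15 per period forever once punishment starts.
Gain: 35(1 + δ + … + δ^3); loss: 15·δ^4/(1−δ).
No profitable deviation ⇔ 35(1−δ^4) ≤ 15·δ^4, i.e. δ^4 ≥ 35/(35+15) = 7/10.
Hence δ ≥ (7/10)^(1/4) ≈ 0.915.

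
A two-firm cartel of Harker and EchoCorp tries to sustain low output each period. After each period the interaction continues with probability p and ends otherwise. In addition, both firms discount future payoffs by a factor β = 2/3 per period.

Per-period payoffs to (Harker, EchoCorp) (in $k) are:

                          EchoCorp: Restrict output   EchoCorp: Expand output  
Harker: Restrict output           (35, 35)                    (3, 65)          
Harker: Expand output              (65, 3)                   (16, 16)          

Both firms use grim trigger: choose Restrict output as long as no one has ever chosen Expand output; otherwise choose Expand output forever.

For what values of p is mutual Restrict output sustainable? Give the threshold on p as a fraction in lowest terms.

With continuation probability p and discount β, the effective per-period discount factor is βp.
Grim-trigger IC: βp ≥ (65−35)/(65−16) = 30/49.
So p ≥ (30/49)/(2/3) = 45/49.

45/49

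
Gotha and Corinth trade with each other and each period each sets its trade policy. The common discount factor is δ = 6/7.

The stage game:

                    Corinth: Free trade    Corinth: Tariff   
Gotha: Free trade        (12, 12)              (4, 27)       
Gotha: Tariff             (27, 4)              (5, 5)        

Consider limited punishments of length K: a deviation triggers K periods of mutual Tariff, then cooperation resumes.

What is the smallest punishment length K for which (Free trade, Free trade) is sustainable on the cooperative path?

3

No profitable deviation requires (12−5)(δ+…+δ^K) ≥ 27−12, i.e. δ+…+δ^K ≥ 15/7 ≈ 2.1429.
With δ = 6/7, the partial sums are K=1: 0.8571, K=2: 1.5918, K=3: 2.2216.
K = 3 is the first length at which the sum reaches 2.1429.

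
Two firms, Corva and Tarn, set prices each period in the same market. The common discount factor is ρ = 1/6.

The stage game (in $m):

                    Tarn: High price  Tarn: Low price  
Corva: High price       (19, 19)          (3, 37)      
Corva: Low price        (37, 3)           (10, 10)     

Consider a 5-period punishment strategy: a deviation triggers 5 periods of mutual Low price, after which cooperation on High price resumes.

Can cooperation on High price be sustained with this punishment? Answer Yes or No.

No

IC: ρ+…+ρ^5 ≥ (37−19)/(19−10) = 2.
At ρ = 1/6: partial sum = 0.2000 < 2.0000. Cooperation not sustainable.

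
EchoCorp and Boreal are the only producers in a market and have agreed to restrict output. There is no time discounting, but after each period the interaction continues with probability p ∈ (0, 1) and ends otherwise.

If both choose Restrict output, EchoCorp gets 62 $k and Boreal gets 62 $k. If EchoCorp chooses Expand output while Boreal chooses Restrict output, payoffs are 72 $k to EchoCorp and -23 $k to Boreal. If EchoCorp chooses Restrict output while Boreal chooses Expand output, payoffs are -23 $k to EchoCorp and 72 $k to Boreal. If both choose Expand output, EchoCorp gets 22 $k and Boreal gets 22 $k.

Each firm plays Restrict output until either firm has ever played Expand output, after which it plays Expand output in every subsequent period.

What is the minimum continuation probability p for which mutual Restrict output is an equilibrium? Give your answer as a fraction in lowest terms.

Expected cooperation value is 62 + p·62 + p²·62 + … = 62/(1−p); deviation gives 72 + p·22/(1−p).
62 ≥ 72(1−p) + 22p ⇒ 50p ≥ 10 ⇒ p ≥ 10/50 = 1/5.

1/5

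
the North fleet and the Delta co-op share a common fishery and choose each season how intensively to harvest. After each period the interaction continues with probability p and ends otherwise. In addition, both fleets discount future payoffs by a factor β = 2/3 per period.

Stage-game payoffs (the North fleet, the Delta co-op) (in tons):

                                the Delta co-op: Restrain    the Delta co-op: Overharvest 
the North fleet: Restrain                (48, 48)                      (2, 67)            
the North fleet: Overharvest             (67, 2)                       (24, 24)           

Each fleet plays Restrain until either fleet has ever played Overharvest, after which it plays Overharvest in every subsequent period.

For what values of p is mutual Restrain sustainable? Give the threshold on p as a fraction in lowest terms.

Expected continuation weight on next period's payoff is β·p = 2/3·p, which plays the role of the discount factor.
Cooperation requires 2/3·p ≥ (67−48)/(67−24) = 19/43, hence p ≥ 57/86.

57/86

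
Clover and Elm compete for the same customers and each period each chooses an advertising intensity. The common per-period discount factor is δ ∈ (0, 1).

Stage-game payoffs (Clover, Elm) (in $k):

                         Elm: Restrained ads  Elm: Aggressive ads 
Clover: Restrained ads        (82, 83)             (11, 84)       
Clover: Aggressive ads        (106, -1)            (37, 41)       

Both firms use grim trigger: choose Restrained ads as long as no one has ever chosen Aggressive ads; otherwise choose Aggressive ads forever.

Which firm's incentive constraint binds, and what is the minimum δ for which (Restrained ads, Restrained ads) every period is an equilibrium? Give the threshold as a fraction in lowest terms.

Clover's threshold: (106−82)/(106−37) = 8/23.
Elm's threshold: (84−83)/(84−41) = 1/43.
8/23 > 1/43, so Clover binds and δ* = 8/23.

Clover; δ ≥ 8/23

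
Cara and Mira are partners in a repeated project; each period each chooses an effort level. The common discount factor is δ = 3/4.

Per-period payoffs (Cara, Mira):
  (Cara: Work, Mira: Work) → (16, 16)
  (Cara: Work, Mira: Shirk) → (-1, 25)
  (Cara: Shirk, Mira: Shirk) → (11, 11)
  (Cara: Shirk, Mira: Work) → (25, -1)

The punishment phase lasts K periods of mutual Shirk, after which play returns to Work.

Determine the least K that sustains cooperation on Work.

4

No profitable deviation requires (16−11)(δ+…+δ^K) ≥ 25−16, i.e. δ+…+δ^K ≥ 9/5 ≈ 1.8000.
With δ = 3/4, the partial sums are K=1: 0.7500, K=2: 1.3125, K=3: 1.7344, K=4: 2.0508.
K = 4 is the first length at which the sum reaches 1.8000.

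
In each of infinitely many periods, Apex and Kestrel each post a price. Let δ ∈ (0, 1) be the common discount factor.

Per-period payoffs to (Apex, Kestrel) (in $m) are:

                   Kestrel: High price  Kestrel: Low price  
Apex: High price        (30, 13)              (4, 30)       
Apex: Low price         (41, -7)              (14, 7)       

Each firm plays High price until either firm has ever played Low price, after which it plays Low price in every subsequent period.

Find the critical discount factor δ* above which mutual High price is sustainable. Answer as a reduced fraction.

17/23

Apex's threshold: (41−30)/(41−14) = 11/27.
Kestrel's threshold: (30−13)/(30−7) = 17/23.
11/27 < 17/23, so Kestrel binds and δ* = 17/23.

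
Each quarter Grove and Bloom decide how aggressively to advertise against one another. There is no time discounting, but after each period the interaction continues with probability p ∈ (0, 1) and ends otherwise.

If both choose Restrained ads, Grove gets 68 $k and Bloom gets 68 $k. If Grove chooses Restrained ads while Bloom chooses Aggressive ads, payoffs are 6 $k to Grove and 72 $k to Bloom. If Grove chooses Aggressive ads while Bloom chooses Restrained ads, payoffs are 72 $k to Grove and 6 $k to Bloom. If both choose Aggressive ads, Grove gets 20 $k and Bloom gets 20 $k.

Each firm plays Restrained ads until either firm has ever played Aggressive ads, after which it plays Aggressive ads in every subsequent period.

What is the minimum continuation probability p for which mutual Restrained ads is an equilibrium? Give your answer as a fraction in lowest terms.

Expected cooperation value is 68 + p·68 + p²·68 + … = 68/(1−p); deviation gives 72 + p·20/(1−p).
68 ≥ 72(1−p) + 20p ⇒ 52p ≥ 4 ⇒ p ≥ 4/52 = 1/13.

1/13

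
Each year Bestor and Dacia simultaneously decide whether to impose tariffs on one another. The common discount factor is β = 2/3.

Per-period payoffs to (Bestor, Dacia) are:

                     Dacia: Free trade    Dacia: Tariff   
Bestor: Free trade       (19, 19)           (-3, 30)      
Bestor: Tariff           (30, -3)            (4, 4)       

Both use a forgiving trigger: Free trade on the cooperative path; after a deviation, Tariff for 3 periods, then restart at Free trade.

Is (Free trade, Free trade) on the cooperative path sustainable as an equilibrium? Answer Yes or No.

Yes

Comparing payoff streams over the 4 periods until play realigns: cooperate → 19(1+β+…+β^3); deviate → 30 + 4(β+…+β^3).
Cooperation is sustained iff (19−4)(β+…+β^3) ≥ 30−19.
β+…+β^3 = 2/3·(1−(2/3)^3)/(1−2/3) = 1.4074, and (30−19)/(19−4) = 0.7333.
1.4074 ≥ 0.7333, so cooperation is sustainable.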